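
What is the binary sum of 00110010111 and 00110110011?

Add column by column from the right: bit + bit + carry-in; write the sum mod 2, carry 1 when the sum is 2 or 3.
carry:  01101101110
        00110010111
+       00110110011
-------------------
       001101001010
(the carry out of the leftmost column, 0, becomes the leading bit)
Decimal check:
  00110010111 = 256 + 128 + 16 + 4 + 2 + 1 = 407
  00110110011 = 256 + 128 + 32 + 16 + 2 + 1 = 435
  407 + 435 = 842, and 001101001010 = 512 + 256 + 64 + 8 + 2 = 842 ✓



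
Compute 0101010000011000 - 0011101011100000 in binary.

Method 1 - Direct subtraction (column by column from the right: bit − bit − borrow-in; if negative, add 2 and borrow 1 from the next column):
borrow: 0111011111000000
        0101010000011000
-       0011101011100000
------------------------
        0001100100111000

Method 2 - Add two's complement:
Two's complement of 0011101011100000: invert → 1100010100011111, add 1 → 1100010100100000
  0101010000011000
+ 1100010100100000
------------------
 10001100100111000  (end carry out of the top bit = 1)
Discarding the end carry: 0001100100111000
Decimal check:
  0101010000011000 = 16384 + 4096 + 1024 + 16 + 8 = 21528
  0011101011100000 = 8192 + 4096 + 2048 + 512 + 128 + 64 + 32 = 15072
  21528 - 15072 = 6456, and 0001100100111000 = 4096 + 2048 + 256 + 32 + 16 + 8 = 6456 ✓



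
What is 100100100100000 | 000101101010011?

OR: 1 when either bit is 1
  100100100100000
| 000101101010011
-----------------
  100101101110011
Decimal: 18720 | 2899 = 19315



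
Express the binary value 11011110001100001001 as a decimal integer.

Sum of powers of 2 for each 1-bit:
2^0 + 2^3 + 2^8 + 2^9 + 2^13 + 2^14 + 2^15 + 2^16 + 2^18 + 2^19
= 1 + 8 + 256 + 512 + 8192 + 16384 + 32768 + 65536 + 262144 + 524288
= 910089



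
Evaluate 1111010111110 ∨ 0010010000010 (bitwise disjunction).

OR: 1 when either bit is 1
  1111010111110
| 0010010000010
---------------
  1111010111110
Decimal: 7870 | 1154 = 7870



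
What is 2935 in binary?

Using repeated division by 2:
2935 ÷ 2 = 1467 remainder 1
1467 ÷ 2 = 733 remainder 1
733 ÷ 2 = 366 remainder 1
366 ÷ 2 = 183 remainder 0
183 ÷ 2 = 91 remainder 1
91 ÷ 2 = 45 remainder 1
45 ÷ 2 = 22 remainder 1
22 ÷ 2 = 11 remainder 0
11 ÷ 2 = 5 remainder 1
5 ÷ 2 = 2 remainder 1
2 ÷ 2 = 1 remainder 0
1 ÷ 2 = 0 remainder 1
Reading remainders bottom to top: 101101110111



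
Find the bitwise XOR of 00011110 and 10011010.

XOR: 1 when bits differ
  00011110
^ 10011010
----------
  10000100
Decimal: 30 ^ 154 = 132



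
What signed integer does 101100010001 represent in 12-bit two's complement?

Binary: 101100010001
Sign bit: 1 (negative)
Invert: 010011101110
Add 1:  010011101111
Magnitude: 010011101111 = 1024 + 128 + 64 + 32 + 8 + 4 + 2 + 1 = 1263
Value: -1263



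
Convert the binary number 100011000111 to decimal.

Sum of powers of 2 for each 1-bit:
2^0 + 2^1 + 2^2 + 2^6 + 2^7 + 2^11
= 1 + 2 + 4 + 64 + 128 + 2048
= 2247



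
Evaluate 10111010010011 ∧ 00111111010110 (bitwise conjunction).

AND: 1 only when both bits are 1
  10111010010011
& 00111111010110
----------------
  00111010010010
Decimal: 11923 & 4054 = 3730



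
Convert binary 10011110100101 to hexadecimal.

Group into 4-bit nibbles from right:
  0010 = 2
  0111 = 7
  1010 = A
  0101 = 5
Result: 27A5



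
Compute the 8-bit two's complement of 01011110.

Original: 01011110
Step 1 - Invert all bits: 10100001
Step 2 - Add 1: 10100010
Verification: 01011110 + 10100010 = 100000000; discarding the end carry (carry out of the top bit) leaves the 8-bit value 00000000, as required for x + (-x)



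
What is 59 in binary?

Using repeated division by 2:
59 ÷ 2 = 29 remainder 1
29 ÷ 2 = 14 remainder 1
14 ÷ 2 = 7 remainder 0
7 ÷ 2 = 3 remainder 1
3 ÷ 2 = 1 remainder 1
1 ÷ 2 = 0 remainder 1
Reading remainders bottom to top: 111011



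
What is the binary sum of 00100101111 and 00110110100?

Add column by column from the right: bit + bit + carry-in; write the sum mod 2, carry 1 when the sum is 2 or 3.
carry:  01001111000
        00100101111
+       00110110100
-------------------
       001011100011
(the carry out of the leftmost column, 0, becomes the leading bit)
Decimal check:
  00100101111 = 256 + 32 + 8 + 4 + 2 + 1 = 303
  00110110100 = 256 + 128 + 32 + 16 + 4 = 436
  303 + 436 = 739, and 001011100011 = 512 + 128 + 64 + 32 + 2 + 1 = 739 ✓



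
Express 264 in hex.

Using repeated division by 16 (digits 10–15 are A–F):
264 ÷ 16 = 16 remainder 8
16 ÷ 16 = 1 remainder 0
1 ÷ 16 = 0 remainder 1
Reading remainders bottom to top: 108



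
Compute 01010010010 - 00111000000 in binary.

Method 1 - Direct subtraction (column by column from the right: bit − bit − borrow-in; if negative, add 2 and borrow 1 from the next column):
borrow: 01110000000
        01010010010
-       00111000000
-------------------
        00011010010

Method 2 - Add two's complement:
Two's complement of 00111000000: invert → 11000111111, add 1 → 11001000000
  01010010010
+ 11001000000
-------------
 100011010010  (end carry out of the top bit = 1)
Discarding the end carry: 00011010010
Decimal check:
  01010010010 = 512 + 128 + 16 + 2 = 658
  00111000000 = 256 + 128 + 64 = 448
  658 - 448 = 210, and 00011010010 = 128 + 64 + 16 + 2 = 210 ✓



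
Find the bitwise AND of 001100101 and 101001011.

AND: 1 only when both bits are 1
  001100101
& 101001011
-----------
  001000001
Decimal: 101 & 331 = 65



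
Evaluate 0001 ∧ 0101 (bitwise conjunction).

AND: 1 only when both bits are 1
  0001
& 0101
------
  0001
Decimal: 1 & 5 = 1



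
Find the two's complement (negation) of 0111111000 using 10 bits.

Original: 0111111000
Step 1 - Invert all bits: 1000000111
Step 2 - Add 1: 1000001000
Verification: 0111111000 + 1000001000 = 10000000000; discarding the end carry (carry out of the top bit) leaves the 10-bit value 0000000000, as required for x + (-x)



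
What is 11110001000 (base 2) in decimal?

Sum of powers of 2 for each 1-bit:
2^3 + 2^7 + 2^8 + 2^9 + 2^10
= 8 + 128 + 256 + 512 + 1024
= 1928



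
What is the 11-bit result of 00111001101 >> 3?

Original: 00111001101 (decimal 461)
Shift right by 3 positions
Drop the 3 low bits; fill with zeros on the left
Result: 00000111001 (decimal 57)
Equivalent: 461 >> 3 = 461 ÷ 2^3 = 57



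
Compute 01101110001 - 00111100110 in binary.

Method 1 - Direct subtraction (column by column from the right: bit − bit − borrow-in; if negative, add 2 and borrow 1 from the next column):
borrow: 01100011100
        01101110001
-       00111100110
-------------------
        00110001011

Method 2 - Add two's complement:
Two's complement of 00111100110: invert → 11000011001, add 1 → 11000011010
  01101110001
+ 11000011010
-------------
 100110001011  (end carry out of the top bit = 1)
Discarding the end carry: 00110001011
Decimal check:
  01101110001 = 512 + 256 + 64 + 32 + 16 + 1 = 881
  00111100110 = 256 + 128 + 64 + 32 + 4 + 2 = 486
  881 - 486 = 395, and 00110001011 = 256 + 128 + 8 + 2 + 1 = 395 ✓



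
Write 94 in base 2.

Using repeated division by 2:
94 ÷ 2 = 47 remainder 0
47 ÷ 2 = 23 remainder 1
23 ÷ 2 = 11 remainder 1
11 ÷ 2 = 5 remainder 1
5 ÷ 2 = 2 remainder 1
2 ÷ 2 = 1 remainder 0
1 ÷ 2 = 0 remainder 1
Reading remainders bottom to top: 1011110



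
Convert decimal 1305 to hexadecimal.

Using repeated division by 16 (digits 10–15 are A–F):
1305 ÷ 16 = 81 remainder 9
81 ÷ 16 = 5 remainder 1
5 ÷ 16 = 0 remainder 5
Reading remainders bottom to top: 519



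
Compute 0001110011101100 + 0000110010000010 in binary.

Add column by column from the right: bit + bit + carry-in; write the sum mod 2, carry 1 when the sum is 2 or 3.
carry:  0011100100000000
        0001110011101100
+       0000110010000010
------------------------
       00010100101101110
(the carry out of the leftmost column, 0, becomes the leading bit)
Decimal check:
  0001110011101100 = 4096 + 2048 + 1024 + 128 + 64 + 32 + 8 + 4 = 7404
  0000110010000010 = 2048 + 1024 + 128 + 2 = 3202
  7404 + 3202 = 10606, and 00010100101101110 = 8192 + 2048 + 256 + 64 + 32 + 8 + 4 + 2 = 10606 ✓



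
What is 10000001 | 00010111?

OR: 1 when either bit is 1
  10000001
| 00010111
----------
  10010111
Decimal: 129 | 23 = 151



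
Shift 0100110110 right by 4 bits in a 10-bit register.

Original: 0100110110 (decimal 310)
Shift right by 4 positions
Drop the 4 low bits; fill with zeros on the left
Result: 0000010011 (decimal 19)
Equivalent: 310 >> 4 = 310 ÷ 2^4 = 19



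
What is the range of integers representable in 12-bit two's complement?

For 12-bit two's complement:
Minimum: -2^11 = -2048
Maximum: 2^11 - 1 = 2047



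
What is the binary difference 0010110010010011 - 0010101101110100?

Method 1 - Direct subtraction (column by column from the right: bit − bit − borrow-in; if negative, add 2 and borrow 1 from the next column):
borrow: 0000011011111000
        0010110010010011
-       0010101101110100
------------------------
        0000000100011111

Method 2 - Add two's complement:
Two's complement of 0010101101110100: invert → 1101010010001011, add 1 → 1101010010001100
  0010110010010011
+ 1101010010001100
------------------
 10000000100011111  (end carry out of the top bit = 1)
Discarding the end carry: 0000000100011111
Decimal check:
  0010110010010011 = 8192 + 2048 + 1024 + 128 + 16 + 2 + 1 = 11411
  0010101101110100 = 8192 + 2048 + 512 + 256 + 64 + 32 + 16 + 4 = 11124
  11411 - 11124 = 287, and 0000000100011111 = 256 + 16 + 8 + 4 + 2 + 1 = 287 ✓



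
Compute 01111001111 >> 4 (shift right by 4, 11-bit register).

Original: 01111001111 (decimal 975)
Shift right by 4 positions
Drop the 4 low bits; fill with zeros on the left
Result: 00000111100 (decimal 60)
Equivalent: 975 >> 4 = 975 ÷ 2^4 = 60



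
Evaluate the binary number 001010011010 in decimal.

Sum of powers of 2 for each 1-bit:
2^1 + 2^3 + 2^4 + 2^7 + 2^9
= 2 + 8 + 16 + 128 + 512
= 666



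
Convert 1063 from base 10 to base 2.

Using repeated division by 2:
1063 ÷ 2 = 531 remainder 1
531 ÷ 2 = 265 remainder 1
265 ÷ 2 = 132 remainder 1
132 ÷ 2 = 66 remainder 0
66 ÷ 2 = 33 remainder 0
33 ÷ 2 = 16 remainder 1
16 ÷ 2 = 8 remainder 0
8 ÷ 2 = 4 remainder 0
4 ÷ 2 = 2 remainder 0
2 ÷ 2 = 1 remainder 0
1 ÷ 2 = 0 remainder 1
Reading remainders bottom to top: 10000100111



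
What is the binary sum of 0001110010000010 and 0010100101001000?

Add column by column from the right: bit + bit + carry-in; write the sum mod 2, carry 1 when the sum is 2 or 3.
carry:  0111000000000000
        0001110010000010
+       0010100101001000
------------------------
       00100010111001010
(the carry out of the leftmost column, 0, becomes the leading bit)
Decimal check:
  0001110010000010 = 4096 + 2048 + 1024 + 128 + 2 = 7298
  0010100101001000 = 8192 + 2048 + 256 + 64 + 8 = 10568
  7298 + 10568 = 17866, and 00100010111001010 = 16384 + 1024 + 256 + 128 + 64 + 8 + 2 = 17866 ✓



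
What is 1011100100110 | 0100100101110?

OR: 1 when either bit is 1
  1011100100110
| 0100100101110
---------------
  1111100101110
Decimal: 5926 | 2350 = 7982



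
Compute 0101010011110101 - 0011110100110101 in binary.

Method 1 - Direct subtraction (column by column from the right: bit − bit − borrow-in; if negative, add 2 and borrow 1 from the next column):
borrow: 0111111000000000
        0101010011110101
-       0011110100110101
------------------------
        0001011111000000

Method 2 - Add two's complement:
Two's complement of 0011110100110101: invert → 1100001011001010, add 1 → 1100001011001011
  0101010011110101
+ 1100001011001011
------------------
 10001011111000000  (end carry out of the top bit = 1)
Discarding the end carry: 0001011111000000
Decimal check:
  0101010011110101 = 16384 + 4096 + 1024 + 128 + 64 + 32 + 16 + 4 + 1 = 21749
  0011110100110101 = 8192 + 4096 + 2048 + 1024 + 256 + 32 + 16 + 4 + 1 = 15669
  21749 - 15669 = 6080, and 0001011111000000 = 4096 + 1024 + 512 + 256 + 128 + 64 = 6080 ✓



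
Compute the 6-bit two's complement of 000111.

Original: 000111
Step 1 - Invert all bits: 111000
Step 2 - Add 1: 111001
Verification: 000111 + 111001 = 1000000; discarding the end carry (carry out of the top bit) leaves the 6-bit value 000000, as required for x + (-x)



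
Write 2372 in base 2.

Using repeated division by 2:
2372 ÷ 2 = 1186 remainder 0
1186 ÷ 2 = 593 remainder 0
593 ÷ 2 = 296 remainder 1
296 ÷ 2 = 148 remainder 0
148 ÷ 2 = 74 remainder 0
74 ÷ 2 = 37 remainder 0
37 ÷ 2 = 18 remainder 1
18 ÷ 2 = 9 remainder 0
9 ÷ 2 = 4 remainder 1
4 ÷ 2 = 2 remainder 0
2 ÷ 2 = 1 remainder 0
1 ÷ 2 = 0 remainder 1
Reading remainders bottom to top: 100101000100



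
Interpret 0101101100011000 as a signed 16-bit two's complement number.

Binary: 0101101100011000
Sign bit: 0 (non-negative)
Read directly as an unsigned value:
0101101100011000 = 16384 + 4096 + 2048 + 512 + 256 + 16 + 8 = 23320
Value: 23320



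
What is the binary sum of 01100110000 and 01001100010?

Add column by column from the right: bit + bit + carry-in; write the sum mod 2, carry 1 when the sum is 2 or 3.
carry:  10011000000
        01100110000
+       01001100010
-------------------
       010110010010
(the carry out of the leftmost column, 0, becomes the leading bit)
Decimal check:
  01100110000 = 512 + 256 + 32 + 16 = 816
  01001100010 = 512 + 64 + 32 + 2 = 610
  816 + 610 = 1426, and 010110010010 = 1024 + 256 + 128 + 16 + 2 = 1426 ✓



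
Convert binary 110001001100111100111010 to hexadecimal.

Group into 4-bit nibbles from right:
  1100 = C
  0100 = 4
  1100 = C
  1111 = F
  0011 = 3
  1010 = A
Result: C4CF3A



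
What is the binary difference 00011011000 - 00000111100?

Method 1 - Direct subtraction (column by column from the right: bit − bit − borrow-in; if negative, add 2 and borrow 1 from the next column):
borrow: 00001111000
        00011011000
-       00000111100
-------------------
        00010011100

Method 2 - Add two's complement:
Two's complement of 00000111100: invert → 11111000011, add 1 → 11111000100
  00011011000
+ 11111000100
-------------
 100010011100  (end carry out of the top bit = 1)
Discarding the end carry: 00010011100
Decimal check:
  00011011000 = 128 + 64 + 16 + 8 = 216
  00000111100 = 32 + 16 + 8 + 4 = 60
  216 - 60 = 156, and 00010011100 = 128 + 16 + 8 + 4 = 156 ✓



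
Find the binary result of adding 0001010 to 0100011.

Add column by column from the right: bit + bit + carry-in; write the sum mod 2, carry 1 when the sum is 2 or 3.
carry:  0000100
        0001010
+       0100011
---------------
       00101101
(the carry out of the leftmost column, 0, becomes the leading bit)
Decimal check:
  0001010 = 8 + 2 = 10
  0100011 = 32 + 2 + 1 = 35
  10 + 35 = 45, and 00101101 = 32 + 8 + 4 + 1 = 45 ✓



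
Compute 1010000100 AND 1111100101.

AND: 1 only when both bits are 1
  1010000100
& 1111100101
------------
  1010000100
Decimal: 644 & 997 = 644



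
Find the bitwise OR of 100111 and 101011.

OR: 1 when either bit is 1
  100111
| 101011
--------
  101111
Decimal: 39 | 43 = 47



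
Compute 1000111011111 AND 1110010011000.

AND: 1 only when both bits are 1
  1000111011111
& 1110010011000
---------------
  1000010011000
Decimal: 4575 & 7320 = 4248



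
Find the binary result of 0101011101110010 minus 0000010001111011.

Method 1 - Direct subtraction (column by column from the right: bit − bit − borrow-in; if negative, add 2 and borrow 1 from the next column):
borrow: 0000000111111110
        0101011101110010
-       0000010001111011
------------------------
        0101001011110111

Method 2 - Add two's complement:
Two's complement of 0000010001111011: invert → 1111101110000100, add 1 → 1111101110000101
  0101011101110010
+ 1111101110000101
------------------
 10101001011110111  (end carry out of the top bit = 1)
Discarding the end carry: 0101001011110111
Decimal check:
  0101011101110010 = 16384 + 4096 + 1024 + 512 + 256 + 64 + 32 + 16 + 2 = 22386
  0000010001111011 = 1024 + 64 + 32 + 16 + 8 + 2 + 1 = 1147
  22386 - 1147 = 21239, and 0101001011110111 = 16384 + 4096 + 512 + 128 + 64 + 32 + 16 + 4 + 2 + 1 = 21239 ✓



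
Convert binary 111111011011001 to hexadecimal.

Group into 4-bit nibbles from right:
  0111 = 7
  1110 = E
  1101 = D
  1001 = 9
Result: 7ED9



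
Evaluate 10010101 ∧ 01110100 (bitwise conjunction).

AND: 1 only when both bits are 1
  10010101
& 01110100
----------
  00010100
Decimal: 149 & 116 = 20



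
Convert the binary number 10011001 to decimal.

Sum of powers of 2 for each 1-bit:
2^0 + 2^3 + 2^4 + 2^7
= 1 + 8 + 16 + 128
= 153



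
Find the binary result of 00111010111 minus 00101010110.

Method 1 - Direct subtraction (column by column from the right: bit − bit − borrow-in; if negative, add 2 and borrow 1 from the next column):
borrow: 00000000000
        00111010111
-       00101010110
-------------------
        00010000001

Method 2 - Add two's complement:
Two's complement of 00101010110: invert → 11010101001, add 1 → 11010101010
  00111010111
+ 11010101010
-------------
 100010000001  (end carry out of the top bit = 1)
Discarding the end carry: 00010000001
Decimal check:
  00111010111 = 256 + 128 + 64 + 16 + 4 + 2 + 1 = 471
  00101010110 = 256 + 64 + 16 + 4 + 2 = 342
  471 - 342 = 129, and 00010000001 = 128 + 1 = 129 ✓



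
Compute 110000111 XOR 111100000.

XOR: 1 when bits differ
  110000111
^ 111100000
-----------
  001100111
Decimal: 391 ^ 480 = 103



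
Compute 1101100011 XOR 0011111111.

XOR: 1 when bits differ
  1101100011
^ 0011111111
------------
  1110011100
Decimal: 867 ^ 255 = 924



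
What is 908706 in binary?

Using repeated division by 2:
908706 ÷ 2 = 454353 remainder 0
454353 ÷ 2 = 227176 remainder 1
227176 ÷ 2 = 113588 remainder 0
113588 ÷ 2 = 56794 remainder 0
56794 ÷ 2 = 28397 remainder 0
28397 ÷ 2 = 14198 remainder 1
14198 ÷ 2 = 7099 remainder 0
7099 ÷ 2 = 3549 remainder 1
3549 ÷ 2 = 1774 remainder 1
1774 ÷ 2 = 887 remainder 0
887 ÷ 2 = 443 remainder 1
443 ÷ 2 = 221 remainder 1
221 ÷ 2 = 110 remainder 1
110 ÷ 2 = 55 remainder 0
55 ÷ 2 = 27 remainder 1
27 ÷ 2 = 13 remainder 1
13 ÷ 2 = 6 remainder 1
6 ÷ 2 = 3 remainder 0
3 ÷ 2 = 1 remainder 1
1 ÷ 2 = 0 remainder 1
Reading remainders bottom to top: 11011101110110100010



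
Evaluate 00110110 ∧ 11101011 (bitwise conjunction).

AND: 1 only when both bits are 1
  00110110
& 11101011
----------
  00100010
Decimal: 54 & 235 = 34



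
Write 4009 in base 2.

Using repeated division by 2:
4009 ÷ 2 = 2004 remainder 1
2004 ÷ 2 = 1002 remainder 0
1002 ÷ 2 = 501 remainder 0
501 ÷ 2 = 250 remainder 1
250 ÷ 2 = 125 remainder 0
125 ÷ 2 = 62 remainder 1
62 ÷ 2 = 31 remainder 0
31 ÷ 2 = 15 remainder 1
15 ÷ 2 = 7 remainder 1
7 ÷ 2 = 3 remainder 1
3 ÷ 2 = 1 remainder 1
1 ÷ 2 = 0 remainder 1
Reading remainders bottom to top: 111110101001



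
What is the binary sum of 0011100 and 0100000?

Add column by column from the right: bit + bit + carry-in; write the sum mod 2, carry 1 when the sum is 2 or 3.
carry:  0000000
        0011100
+       0100000
---------------
       00111100
(the carry out of the leftmost column, 0, becomes the leading bit)
Decimal check:
  0011100 = 16 + 8 + 4 = 28
  0100000 = 32
  28 + 32 = 60, and 00111100 = 32 + 16 + 8 + 4 = 60 ✓



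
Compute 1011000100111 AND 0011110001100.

AND: 1 only when both bits are 1
  1011000100111
& 0011110001100
---------------
  0011000000100
Decimal: 5671 & 1932 = 1540



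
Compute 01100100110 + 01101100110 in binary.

Add column by column from the right: bit + bit + carry-in; write the sum mod 2, carry 1 when the sum is 2 or 3.
carry:  11011001100
        01100100110
+       01101100110
-------------------
       011010001100
(the carry out of the leftmost column, 0, becomes the leading bit)
Decimal check:
  01100100110 = 512 + 256 + 32 + 4 + 2 = 806
  01101100110 = 512 + 256 + 64 + 32 + 4 + 2 = 870
  806 + 870 = 1676, and 011010001100 = 1024 + 512 + 128 + 8 + 4 = 1676 ✓



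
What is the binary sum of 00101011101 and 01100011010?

Add column by column from the right: bit + bit + carry-in; write the sum mod 2, carry 1 when the sum is 2 or 3.
carry:  11000110000
        00101011101
+       01100011010
-------------------
       010001110111
(the carry out of the leftmost column, 0, becomes the leading bit)
Decimal check:
  00101011101 = 256 + 64 + 16 + 8 + 4 + 1 = 349
  01100011010 = 512 + 256 + 16 + 8 + 2 = 794
  349 + 794 = 1143, and 010001110111 = 1024 + 64 + 32 + 16 + 4 + 2 + 1 = 1143 ✓



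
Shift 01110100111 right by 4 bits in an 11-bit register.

Original: 01110100111 (decimal 935)
Shift right by 4 positions
Drop the 4 low bits; fill with zeros on the left
Result: 00000111010 (decimal 58)
Equivalent: 935 >> 4 = 935 ÷ 2^4 = 58



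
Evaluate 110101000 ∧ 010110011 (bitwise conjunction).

AND: 1 only when both bits are 1
  110101000
& 010110011
-----------
  010100000
Decimal: 424 & 179 = 160



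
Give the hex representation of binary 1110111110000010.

Group into 4-bit nibbles from right:
  1110 = E
  1111 = F
  1000 = 8
  0010 = 2
Result: EF82



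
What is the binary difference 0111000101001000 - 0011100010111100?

Method 1 - Direct subtraction (column by column from the right: bit − bit − borrow-in; if negative, add 2 and borrow 1 from the next column):
borrow: 0111000101111000
        0111000101001000
-       0011100010111100
------------------------
        0011100010001100

Method 2 - Add two's complement:
Two's complement of 0011100010111100: invert → 1100011101000011, add 1 → 1100011101000100
  0111000101001000
+ 1100011101000100
------------------
 10011100010001100  (end carry out of the top bit = 1)
Discarding the end carry: 0011100010001100
Decimal check:
  0111000101001000 = 16384 + 8192 + 4096 + 256 + 64 + 8 = 29000
  0011100010111100 = 8192 + 4096 + 2048 + 128 + 32 + 16 + 8 + 4 = 14524
  29000 - 14524 = 14476, and 0011100010001100 = 8192 + 4096 + 2048 + 128 + 8 + 4 = 14476 ✓



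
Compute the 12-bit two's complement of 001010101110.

Original: 001010101110
Step 1 - Invert all bits: 110101010001
Step 2 - Add 1: 110101010010
Verification: 001010101110 + 110101010010 = 1000000000000; discarding the end carry (carry out of the top bit) leaves the 12-bit value 000000000000, as required for x + (-x)



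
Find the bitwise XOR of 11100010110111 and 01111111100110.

XOR: 1 when bits differ
  11100010110111
^ 01111111100110
----------------
  10011101010001
Decimal: 14519 ^ 8166 = 10065



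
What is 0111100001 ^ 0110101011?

XOR: 1 when bits differ
  0111100001
^ 0110101011
------------
  0001001010
Decimal: 481 ^ 427 = 74



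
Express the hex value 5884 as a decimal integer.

Expand by place value (powers of 16):
5884 = 5 × 16^3 + 8 × 16^2 + 8 × 16^1 + 4 × 16^0
= 5 × 4096 + 8 × 256 + 8 × 16 + 4 × 1
= 20480 + 2048 + 128 + 4
= 22660



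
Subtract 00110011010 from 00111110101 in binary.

Method 1 - Direct subtraction (column by column from the right: bit − bit − borrow-in; if negative, add 2 and borrow 1 from the next column):
borrow: 00000110100
        00111110101
-       00110011010
-------------------
        00001011011

Method 2 - Add two's complement:
Two's complement of 00110011010: invert → 11001100101, add 1 → 11001100110
  00111110101
+ 11001100110
-------------
 100001011011  (end carry out of the top bit = 1)
Discarding the end carry: 00001011011
Decimal check:
  00111110101 = 256 + 128 + 64 + 32 + 16 + 4 + 1 = 501
  00110011010 = 256 + 128 + 16 + 8 + 2 = 410
  501 - 410 = 91, and 00001011011 = 64 + 16 + 8 + 2 + 1 = 91 ✓



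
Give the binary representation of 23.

Using repeated division by 2:
23 ÷ 2 = 11 remainder 1
11 ÷ 2 = 5 remainder 1
5 ÷ 2 = 2 remainder 1
2 ÷ 2 = 1 remainder 0
1 ÷ 2 = 0 remainder 1
Reading remainders bottom to top: 10111



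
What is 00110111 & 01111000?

AND: 1 only when both bits are 1
  00110111
& 01111000
----------
  00110000
Decimal: 55 & 120 = 48



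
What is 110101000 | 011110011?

OR: 1 when either bit is 1
  110101000
| 011110011
-----------
  111111011
Decimal: 424 | 243 = 507



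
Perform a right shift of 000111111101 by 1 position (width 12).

Original: 000111111101 (decimal 509)
Shift right by 1 position
Drop the 1 low bit; fill with zero on the left
Result: 000011111110 (decimal 254)
Equivalent: 509 >> 1 = 509 ÷ 2^1 = 254



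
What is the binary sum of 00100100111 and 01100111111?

Add column by column from the right: bit + bit + carry-in; write the sum mod 2, carry 1 when the sum is 2 or 3.
carry:  11001111110
        00100100111
+       01100111111
-------------------
       010001100110
(the carry out of the leftmost column, 0, becomes the leading bit)
Decimal check:
  00100100111 = 256 + 32 + 4 + 2 + 1 = 295
  01100111111 = 512 + 256 + 32 + 16 + 8 + 4 + 2 + 1 = 831
  295 + 831 = 1126, and 010001100110 = 1024 + 64 + 32 + 4 + 2 = 1126 ✓



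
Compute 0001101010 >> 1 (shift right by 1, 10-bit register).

Original: 0001101010 (decimal 106)
Shift right by 1 position
Drop the 1 low bit; fill with zero on the left
Result: 0000110101 (decimal 53)
Equivalent: 106 >> 1 = 106 ÷ 2^1 = 53



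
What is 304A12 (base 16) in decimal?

Expand by place value (powers of 16):
Digit values: A = 10
304A12 = 3 × 16^5 + 0 × 16^4 + 4 × 16^3 + 10 × 16^2 + 1 × 16^1 + 2 × 16^0
= 3 × 1048576 + 0 × 65536 + 4 × 4096 + 10 × 256 + 1 × 16 + 2 × 1
= 3145728 + 0 + 16384 + 2560 + 16 + 2
= 3164690



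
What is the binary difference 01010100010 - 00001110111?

Method 1 - Direct subtraction (column by column from the right: bit − bit − borrow-in; if negative, add 2 and borrow 1 from the next column):
borrow: 00011111110
        01010100010
-       00001110111
-------------------
        01000101011

Method 2 - Add two's complement:
Two's complement of 00001110111: invert → 11110001000, add 1 → 11110001001
  01010100010
+ 11110001001
-------------
 101000101011  (end carry out of the top bit = 1)
Discarding the end carry: 01000101011
Decimal check:
  01010100010 = 512 + 128 + 32 + 2 = 674
  00001110111 = 64 + 32 + 16 + 4 + 2 + 1 = 119
  674 - 119 = 555, and 01000101011 = 512 + 32 + 8 + 2 + 1 = 555 ✓



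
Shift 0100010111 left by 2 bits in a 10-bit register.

Original: 0100010111 (decimal 279)
Shift left by 2 positions
Append 2 zeros on the right and drop the 2 high bits that overflow the 10-bit width
Result: 0001011100 (decimal 92)
Equivalent: 279 << 2 = 279 × 2^2 = 1116, truncated to 10 bits = 92



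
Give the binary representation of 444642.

Using repeated division by 2:
444642 ÷ 2 = 222321 remainder 0
222321 ÷ 2 = 111160 remainder 1
111160 ÷ 2 = 55580 remainder 0
55580 ÷ 2 = 27790 remainder 0
27790 ÷ 2 = 13895 remainder 0
13895 ÷ 2 = 6947 remainder 1
6947 ÷ 2 = 3473 remainder 1
3473 ÷ 2 = 1736 remainder 1
1736 ÷ 2 = 868 remainder 0
868 ÷ 2 = 434 remainder 0
434 ÷ 2 = 217 remainder 0
217 ÷ 2 = 108 remainder 1
108 ÷ 2 = 54 remainder 0
54 ÷ 2 = 27 remainder 0
27 ÷ 2 = 13 remainder 1
13 ÷ 2 = 6 remainder 1
6 ÷ 2 = 3 remainder 0
3 ÷ 2 = 1 remainder 1
1 ÷ 2 = 0 remainder 1
Reading remainders bottom to top: 1101100100011100010



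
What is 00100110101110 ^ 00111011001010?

XOR: 1 when bits differ
  00100110101110
^ 00111011001010
----------------
  00011101100100
Decimal: 2478 ^ 3786 = 1892



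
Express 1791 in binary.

Using repeated division by 2:
1791 ÷ 2 = 895 remainder 1
895 ÷ 2 = 447 remainder 1
447 ÷ 2 = 223 remainder 1
223 ÷ 2 = 111 remainder 1
111 ÷ 2 = 55 remainder 1
55 ÷ 2 = 27 remainder 1
27 ÷ 2 = 13 remainder 1
13 ÷ 2 = 6 remainder 1
6 ÷ 2 = 3 remainder 0
3 ÷ 2 = 1 remainder 1
1 ÷ 2 = 0 remainder 1
Reading remainders bottom to top: 11011111111



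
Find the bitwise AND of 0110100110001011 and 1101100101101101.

AND: 1 only when both bits are 1
  0110100110001011
& 1101100101101101
------------------
  0100100100001001
Decimal: 27019 & 55661 = 18697



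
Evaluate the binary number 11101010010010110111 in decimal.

Sum of powers of 2 for each 1-bit:
2^0 + 2^1 + 2^2 + 2^4 + 2^5 + 2^7 + 2^10 + 2^13 + 2^15 + 2^17 + 2^18 + 2^19
= 1 + 2 + 4 + 16 + 32 + 128 + 1024 + 8192 + 32768 + 131072 + 262144 + 524288
= 959671



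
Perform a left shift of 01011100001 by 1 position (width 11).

Original: 01011100001 (decimal 737)
Shift left by 1 position
Append 1 zero on the right
Result: 10111000010 (decimal 1474)
Equivalent: 737 << 1 = 737 × 2^1 = 1474



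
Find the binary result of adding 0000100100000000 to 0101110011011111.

Add column by column from the right: bit + bit + carry-in; write the sum mod 2, carry 1 when the sum is 2 or 3.
carry:  0011000000000000
        0000100100000000
+       0101110011011111
------------------------
       00110010111011111
(the carry out of the leftmost column, 0, becomes the leading bit)
Decimal check:
  0000100100000000 = 2048 + 256 = 2304
  0101110011011111 = 16384 + 4096 + 2048 + 1024 + 128 + 64 + 16 + 8 + 4 + 2 + 1 = 23775
  2304 + 23775 = 26079, and 00110010111011111 = 16384 + 8192 + 1024 + 256 + 128 + 64 + 16 + 8 + 4 + 2 + 1 = 26079 ✓



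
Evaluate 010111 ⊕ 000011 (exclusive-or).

XOR: 1 when bits differ
  010111
^ 000011
--------
  010100
Decimal: 23 ^ 3 = 20



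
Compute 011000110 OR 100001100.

OR: 1 when either bit is 1
  011000110
| 100001100
-----------
  111001110
Decimal: 198 | 268 = 462



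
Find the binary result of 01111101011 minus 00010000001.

Method 1 - Direct subtraction (column by column from the right: bit − bit − borrow-in; if negative, add 2 and borrow 1 from the next column):
borrow: 00000000000
        01111101011
-       00010000001
-------------------
        01101101010

Method 2 - Add two's complement:
Two's complement of 00010000001: invert → 11101111110, add 1 → 11101111111
  01111101011
+ 11101111111
-------------
 101101101010  (end carry out of the top bit = 1)
Discarding the end carry: 01101101010
Decimal check:
  01111101011 = 512 + 256 + 128 + 64 + 32 + 8 + 2 + 1 = 1003
  00010000001 = 128 + 1 = 129
  1003 - 129 = 874, and 01101101010 = 512 + 256 + 64 + 32 + 8 + 2 = 874 ✓



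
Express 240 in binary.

Using repeated division by 2:
240 ÷ 2 = 120 remainder 0
120 ÷ 2 = 60 remainder 0
60 ÷ 2 = 30 remainder 0
30 ÷ 2 = 15 remainder 0
15 ÷ 2 = 7 remainder 1
7 ÷ 2 = 3 remainder 1
3 ÷ 2 = 1 remainder 1
1 ÷ 2 = 0 remainder 1
Reading remainders bottom to top: 11110000



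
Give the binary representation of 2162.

Using repeated division by 2:
2162 ÷ 2 = 1081 remainder 0
1081 ÷ 2 = 540 remainder 1
540 ÷ 2 = 270 remainder 0
270 ÷ 2 = 135 remainder 0
135 ÷ 2 = 67 remainder 1
67 ÷ 2 = 33 remainder 1
33 ÷ 2 = 16 remainder 1
16 ÷ 2 = 8 remainder 0
8 ÷ 2 = 4 remainder 0
4 ÷ 2 = 2 remainder 0
2 ÷ 2 = 1 remainder 0
1 ÷ 2 = 0 remainder 1
Reading remainders bottom to top: 100001110010



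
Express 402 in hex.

Using repeated division by 16 (digits 10–15 are A–F):
402 ÷ 16 = 25 remainder 2
25 ÷ 16 = 1 remainder 9
1 ÷ 16 = 0 remainder 1
Reading remainders bottom to top: 192



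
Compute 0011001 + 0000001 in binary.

Add column by column from the right: bit + bit + carry-in; write the sum mod 2, carry 1 when the sum is 2 or 3.
carry:  0000010
        0011001
+       0000001
---------------
       00011010
(the carry out of the leftmost column, 0, becomes the leading bit)
Decimal check:
  0011001 = 16 + 8 + 1 = 25
  0000001 = 1
  25 + 1 = 26, and 00011010 = 16 + 8 + 2 = 26 ✓



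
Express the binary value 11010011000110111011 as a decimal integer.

Sum of powers of 2 for each 1-bit:
2^0 + 2^1 + 2^3 + 2^4 + 2^5 + 2^7 + 2^8 + 2^12 + 2^13 + 2^16 + 2^18 + 2^19
= 1 + 2 + 8 + 16 + 32 + 128 + 256 + 4096 + 8192 + 65536 + 262144 + 524288
= 864699



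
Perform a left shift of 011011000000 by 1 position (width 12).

Original: 011011000000 (decimal 1728)
Shift left by 1 position
Append 1 zero on the right
Result: 110110000000 (decimal 3456)
Equivalent: 1728 << 1 = 1728 × 2^1 = 3456



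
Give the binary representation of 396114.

Using repeated division by 2:
396114 ÷ 2 = 198057 remainder 0
198057 ÷ 2 = 99028 remainder 1
99028 ÷ 2 = 49514 remainder 0
49514 ÷ 2 = 24757 remainder 0
24757 ÷ 2 = 12378 remainder 1
12378 ÷ 2 = 6189 remainder 0
6189 ÷ 2 = 3094 remainder 1
3094 ÷ 2 = 1547 remainder 0
1547 ÷ 2 = 773 remainder 1
773 ÷ 2 = 386 remainder 1
386 ÷ 2 = 193 remainder 0
193 ÷ 2 = 96 remainder 1
96 ÷ 2 = 48 remainder 0
48 ÷ 2 = 24 remainder 0
24 ÷ 2 = 12 remainder 0
12 ÷ 2 = 6 remainder 0
6 ÷ 2 = 3 remainder 0
3 ÷ 2 = 1 remainder 1
1 ÷ 2 = 0 remainder 1
Reading remainders bottom to top: 1100000101101010010



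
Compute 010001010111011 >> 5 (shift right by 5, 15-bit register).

Original: 010001010111011 (decimal 8891)
Shift right by 5 positions
Drop the 5 low bits; fill with zeros on the left
Result: 000000100010101 (decimal 277)
Equivalent: 8891 >> 5 = 8891 ÷ 2^5 = 277



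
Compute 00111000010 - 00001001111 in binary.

Method 1 - Direct subtraction (column by column from the right: bit − bit − borrow-in; if negative, add 2 and borrow 1 from the next column):
borrow: 00011111110
        00111000010
-       00001001111
-------------------
        00101110011

Method 2 - Add two's complement:
Two's complement of 00001001111: invert → 11110110000, add 1 → 11110110001
  00111000010
+ 11110110001
-------------
 100101110011  (end carry out of the top bit = 1)
Discarding the end carry: 00101110011
Decimal check:
  00111000010 = 256 + 128 + 64 + 2 = 450
  00001001111 = 64 + 8 + 4 + 2 + 1 = 79
  450 - 79 = 371, and 00101110011 = 256 + 64 + 32 + 16 + 2 + 1 = 371 ✓



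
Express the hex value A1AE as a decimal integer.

Expand by place value (powers of 16):
Digit values: A = 10, E = 14
A1AE = 10 × 16^3 + 1 × 16^2 + 10 × 16^1 + 14 × 16^0
= 10 × 4096 + 1 × 256 + 10 × 16 + 14 × 1
= 40960 + 256 + 160 + 14
= 41390



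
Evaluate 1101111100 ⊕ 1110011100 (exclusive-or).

XOR: 1 when bits differ
  1101111100
^ 1110011100
------------
  0011100000
Decimal: 892 ^ 924 = 224



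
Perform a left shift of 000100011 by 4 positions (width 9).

Original: 000100011 (decimal 35)
Shift left by 4 positions
Append 4 zeros on the right and drop the 4 high bits that overflow the 9-bit width
Result: 000110000 (decimal 48)
Equivalent: 35 << 4 = 35 × 2^4 = 560, truncated to 9 bits = 48



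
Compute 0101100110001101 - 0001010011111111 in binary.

Method 1 - Direct subtraction (column by column from the right: bit − bit − borrow-in; if negative, add 2 and borrow 1 from the next column):
borrow: 0000100111111100
        0101100110001101
-       0001010011111111
------------------------
        0100010010001110

Method 2 - Add two's complement:
Two's complement of 0001010011111111: invert → 1110101100000000, add 1 → 1110101100000001
  0101100110001101
+ 1110101100000001
------------------
 10100010010001110  (end carry out of the top bit = 1)
Discarding the end carry: 0100010010001110
Decimal check:
  0101100110001101 = 16384 + 4096 + 2048 + 256 + 128 + 8 + 4 + 1 = 22925
  0001010011111111 = 4096 + 1024 + 128 + 64 + 32 + 16 + 8 + 4 + 2 + 1 = 5375
  22925 - 5375 = 17550, and 0100010010001110 = 16384 + 1024 + 128 + 8 + 4 + 2 = 17550 ✓



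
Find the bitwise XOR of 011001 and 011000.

XOR: 1 when bits differ
  011001
^ 011000
--------
  000001
Decimal: 25 ^ 24 = 1



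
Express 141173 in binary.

Using repeated division by 2:
141173 ÷ 2 = 70586 remainder 1
70586 ÷ 2 = 35293 remainder 0
35293 ÷ 2 = 17646 remainder 1
17646 ÷ 2 = 8823 remainder 0
8823 ÷ 2 = 4411 remainder 1
4411 ÷ 2 = 2205 remainder 1
2205 ÷ 2 = 1102 remainder 1
1102 ÷ 2 = 551 remainder 0
551 ÷ 2 = 275 remainder 1
275 ÷ 2 = 137 remainder 1
137 ÷ 2 = 68 remainder 1
68 ÷ 2 = 34 remainder 0
34 ÷ 2 = 17 remainder 0
17 ÷ 2 = 8 remainder 1
8 ÷ 2 = 4 remainder 0
4 ÷ 2 = 2 remainder 0
2 ÷ 2 = 1 remainder 0
1 ÷ 2 = 0 remainder 1
Reading remainders bottom to top: 100010011101110101



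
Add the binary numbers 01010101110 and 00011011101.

Add column by column from the right: bit + bit + carry-in; write the sum mod 2, carry 1 when the sum is 2 or 3.
carry:  00111111000
        01010101110
+       00011011101
-------------------
       001110001011
(the carry out of the leftmost column, 0, becomes the leading bit)
Decimal check:
  01010101110 = 512 + 128 + 32 + 8 + 4 + 2 = 686
  00011011101 = 128 + 64 + 16 + 8 + 4 + 1 = 221
  686 + 221 = 907, and 001110001011 = 512 + 256 + 128 + 8 + 2 + 1 = 907 ✓



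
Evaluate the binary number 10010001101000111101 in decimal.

Sum of powers of 2 for each 1-bit:
2^0 + 2^2 + 2^3 + 2^4 + 2^5 + 2^9 + 2^11 + 2^12 + 2^16 + 2^19
= 1 + 4 + 8 + 16 + 32 + 512 + 2048 + 4096 + 65536 + 524288
= 596541



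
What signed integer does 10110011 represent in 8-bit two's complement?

Binary: 10110011
Sign bit: 1 (negative)
Invert: 01001100
Add 1:  01001101
Magnitude: 01001101 = 64 + 8 + 4 + 1 = 77
Value: -77



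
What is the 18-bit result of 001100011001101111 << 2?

Original: 001100011001101111 (decimal 50799)
Shift left by 2 positions
Append 2 zeros on the right
Result: 110001100110111100 (decimal 203196)
Equivalent: 50799 << 2 = 50799 × 2^2 = 203196



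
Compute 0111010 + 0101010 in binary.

Add column by column from the right: bit + bit + carry-in; write the sum mod 2, carry 1 when the sum is 2 or 3.
carry:  1110100
        0111010
+       0101010
---------------
       01100100
(the carry out of the leftmost column, 0, becomes the leading bit)
Decimal check:
  0111010 = 32 + 16 + 8 + 2 = 58
  0101010 = 32 + 8 + 2 = 42
  58 + 42 = 100, and 01100100 = 64 + 32 + 4 = 100 ✓



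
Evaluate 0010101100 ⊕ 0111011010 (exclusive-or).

XOR: 1 when bits differ
  0010101100
^ 0111011010
------------
  0101110110
Decimal: 172 ^ 474 = 374



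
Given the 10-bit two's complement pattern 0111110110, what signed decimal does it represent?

Binary: 0111110110
Sign bit: 0 (non-negative)
Read directly as an unsigned value:
0111110110 = 256 + 128 + 64 + 32 + 16 + 4 + 2 = 502
Value: 502



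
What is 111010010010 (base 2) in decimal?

Sum of powers of 2 for each 1-bit:
2^1 + 2^4 + 2^7 + 2^9 + 2^10 + 2^11
= 2 + 16 + 128 + 512 + 1024 + 2048
= 3730



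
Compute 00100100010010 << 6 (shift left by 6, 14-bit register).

Original: 00100100010010 (decimal 2322)
Shift left by 6 positions
Append 6 zeros on the right and drop the 6 high bits that overflow the 14-bit width
Result: 00010010000000 (decimal 1152)
Equivalent: 2322 << 6 = 2322 × 2^6 = 148608, truncated to 14 bits = 1152



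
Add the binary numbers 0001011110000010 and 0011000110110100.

Add column by column from the right: bit + bit + carry-in; write the sum mod 2, carry 1 when the sum is 2 or 3.
carry:  0110111100000000
        0001011110000010
+       0011000110110100
------------------------
       00100100100110110
(the carry out of the leftmost column, 0, becomes the leading bit)
Decimal check:
  0001011110000010 = 4096 + 1024 + 512 + 256 + 128 + 2 = 6018
  0011000110110100 = 8192 + 4096 + 256 + 128 + 32 + 16 + 4 = 12724
  6018 + 12724 = 18742, and 00100100100110110 = 16384 + 2048 + 256 + 32 + 16 + 4 + 2 = 18742 ✓



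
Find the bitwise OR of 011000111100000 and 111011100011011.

OR: 1 when either bit is 1
  011000111100000
| 111011100011011
-----------------
  111011111111011
Decimal: 12768 | 30491 = 30715



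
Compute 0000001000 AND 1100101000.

AND: 1 only when both bits are 1
  0000001000
& 1100101000
------------
  0000001000
Decimal: 8 & 808 = 8



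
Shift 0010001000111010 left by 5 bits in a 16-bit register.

Original: 0010001000111010 (decimal 8762)
Shift left by 5 positions
Append 5 zeros on the right and drop the 5 high bits that overflow the 16-bit width
Result: 0100011101000000 (decimal 18240)
Equivalent: 8762 << 5 = 8762 × 2^5 = 280384, truncated to 16 bits = 18240

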